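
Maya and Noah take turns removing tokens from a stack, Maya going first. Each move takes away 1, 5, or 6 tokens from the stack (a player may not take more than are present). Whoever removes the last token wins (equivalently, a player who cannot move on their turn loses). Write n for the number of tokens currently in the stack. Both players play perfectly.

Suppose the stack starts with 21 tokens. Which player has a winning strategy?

Maya wins.

Label each position W (a win for the player to move) or L (a loss). A position with no legal move is L; any other position is W exactly when some move reaches an L, and L when every move reaches a W.
n=0: no move → L
n=1: can move to 0, which is L ⇒ W
n=2: the only move is to 1(W), a W ⇒ L
n=3: can move to 2, which is L ⇒ W
n=4: the only move is to 3(W), a W ⇒ L
n=5: can move to 4, which is L ⇒ W
n=6: can move to 0, which is L ⇒ W
n=7: can move to 2, which is L ⇒ W
n=8: can move to 2, which is L ⇒ W
n=9: can move to 4, which is L ⇒ W
n=10: can move to 4, which is L ⇒ W
n=11: moves to 10(W), 6(W), 5(W); every one is W ⇒ L
n=12: can move to 11, which is L ⇒ W
n=13: moves to 12(W), 8(W), 7(W); every one is W ⇒ L
n=14: can move to 13, which is L ⇒ W
n=15: moves to 14(W), 10(W), 9(W); every one is W ⇒ L
n=16: can move to 15, which is L ⇒ W
n=17: can move to 11, which is L ⇒ W
n=18: can move to 13, which is L ⇒ W
n=19: can move to 13, which is L ⇒ W
n=20: can move to 15, which is L ⇒ W
n=21: can move to 15, which is L ⇒ W
From 21 Maya can remove 6, leaving 15, reaching an L position.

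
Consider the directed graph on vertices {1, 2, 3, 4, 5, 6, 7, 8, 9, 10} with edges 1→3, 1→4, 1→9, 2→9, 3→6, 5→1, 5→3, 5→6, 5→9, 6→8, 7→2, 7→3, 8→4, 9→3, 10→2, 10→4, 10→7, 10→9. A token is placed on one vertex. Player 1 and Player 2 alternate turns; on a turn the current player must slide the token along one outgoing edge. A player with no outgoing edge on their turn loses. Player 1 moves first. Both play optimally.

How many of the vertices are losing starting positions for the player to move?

4

Classify positions by backward induction: terminal positions (no move available) are L. From any other position, the mover wins iff some move reaches an L.
Every edge goes from a vertex to one that appears earlier in the order 4, 8, 6, 3, 9, 1, 2, 7, 5, 10, so processing vertices in that order labels each vertex after all of its successors.
4: no outgoing edge → L
8: reaches L-position 4 → W
6: only reaches 8(W), which is W → L
3: reaches L-position 6 → W
9: only reaches 3(W), which is W → L
1: reaches L-position 9 → W
2: reaches L-position 9 → W
7: only reaches 2(W), 3(W), all W → L
5: reaches L-position 9 → W
10: reaches L-position 7 → W
The L vertices are 4, 6, 7, 9; that is 4 in all.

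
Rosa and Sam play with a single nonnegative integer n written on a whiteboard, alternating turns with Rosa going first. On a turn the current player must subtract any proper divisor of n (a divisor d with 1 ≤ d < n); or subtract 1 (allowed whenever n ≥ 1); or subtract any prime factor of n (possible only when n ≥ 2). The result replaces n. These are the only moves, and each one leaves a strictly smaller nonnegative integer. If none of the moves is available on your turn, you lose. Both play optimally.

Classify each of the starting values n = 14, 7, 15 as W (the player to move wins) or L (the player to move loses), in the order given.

14: L, 7: W, 15: W

Label each position W (a win for the player to move) or L (a loss). A position with no legal move is L; any other position is W exactly when some move reaches an L, and L when every move reaches a W.
n=0: no move → L
n=1: W (go to 0, an L position)
n=2: W (go to 0, an L position)
n=3: W (go to 0, an L position)
n=4: L (options 2(W), 3(W) are all W)
n=5: W (go to 0, an L position)
n=6: W (go to 4, an L position)
n=7: W (go to 0, an L position)
n=8: W (go to 4, an L position)
n=9: L (options 6(W), 8(W) are all W)
n=10: W (go to 9, an L position)
n=11: W (go to 0, an L position)
n=12: W (go to 9, an L position)
n=13: W (go to 0, an L position)
n=14: L (options 7(W), 12(W), 13(W) are all W)
n=15: W (go to 14, an L position)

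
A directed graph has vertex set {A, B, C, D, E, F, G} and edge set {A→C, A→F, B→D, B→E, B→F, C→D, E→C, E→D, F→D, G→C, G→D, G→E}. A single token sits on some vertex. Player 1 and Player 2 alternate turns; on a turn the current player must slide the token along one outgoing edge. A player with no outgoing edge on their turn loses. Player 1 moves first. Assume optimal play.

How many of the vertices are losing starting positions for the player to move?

2

Use the standard recursion: the mover loses at a terminal position; elsewhere, the mover wins exactly when some move hands the opponent an L position.
Every edge goes from a vertex to one that appears earlier in the order D, C, F, E, G, B, A, so processing vertices in that order labels each vertex after all of its successors.
D: no outgoing edge → L
C: W (go to D, an L position)
F: W (go to D, an L position)
E: W (go to D, an L position)
G: W (go to D, an L position)
B: W (go to D, an L position)
A: L (options F(W), C(W) are all W)
The L vertices are A, D; that is 2 in all.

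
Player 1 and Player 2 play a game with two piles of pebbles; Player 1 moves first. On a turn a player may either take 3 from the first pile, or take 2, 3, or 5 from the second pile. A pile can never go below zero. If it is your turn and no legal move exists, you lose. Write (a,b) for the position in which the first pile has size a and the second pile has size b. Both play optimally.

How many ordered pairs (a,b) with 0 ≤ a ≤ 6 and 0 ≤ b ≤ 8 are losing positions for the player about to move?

22

Use the standard recursion: the mover loses at a terminal position; elsewhere, the mover wins exactly when some move hands the opponent an L position.
Every move lowers a or b (never raises either), so fill the grid row by row in increasing a, and left to right within a row: each cell's successors are then already labelled.
      b=0  b=1  b=2  b=3  b=4  b=5  b=6  b=7  b=8
a=0:    L    L    W    W    W    W    W    L    L
a=1:    L    L    W    W    W    W    W    L    L
a=2:    L    L    W    W    W    W    W    L    L
a=3:    W    W    L    L    W    W    W    W    W
a=4:    W    W    L    L    W    W    W    W    W
a=5:    W    W    L    L    W    W    W    W    W
a=6:    L    L    W    W    W    W    W    L    L
Cells with no legal move (terminal, hence L): (0,0), (0,1), (1,0), (1,1), (2,0), (2,1).
The remaining L cells, each justified by listing all of its moves:
(0,7): only reaches (0,5)(W), (0,4)(W), (0,2)(W), all W → L
(0,8): only reaches (0,6)(W), (0,5)(W), (0,3)(W), all W → L
(1,7): only reaches (1,5)(W), (1,4)(W), (1,2)(W), all W → L
(1,8): only reaches (1,6)(W), (1,5)(W), (1,3)(W), all W → L
(2,7): only reaches (2,5)(W), (2,4)(W), (2,2)(W), all W → L
(2,8): only reaches (2,6)(W), (2,5)(W), (2,3)(W), all W → L
(3,2): only reaches (0,2)(W), (3,0)(W), all W → L
(3,3): only reaches (0,3)(W), (3,1)(W), (3,0)(W), all W → L
(4,2): only reaches (1,2)(W), (4,0)(W), all W → L
(4,3): only reaches (1,3)(W), (4,1)(W), (4,0)(W), all W → L
(5,2): only reaches (2,2)(W), (5,0)(W), all W → L
(5,3): only reaches (2,3)(W), (5,1)(W), (5,0)(W), all W → L
(6,0): only reaches (3,0)(W), which is W → L
(6,1): only reaches (3,1)(W), which is W → L
(6,7): only reaches (3,7)(W), (6,5)(W), (6,4)(W), (6,2)(W), all W → L
(6,8): only reaches (3,8)(W), (6,6)(W), (6,5)(W), (6,3)(W), all W → L
Every other cell has at least one move into one of the L cells above, so it is W.
L cells per row: a=0: 4, a=1: 4, a=2: 4, a=3: 2, a=4: 2, a=5: 2, a=6: 4; total 22.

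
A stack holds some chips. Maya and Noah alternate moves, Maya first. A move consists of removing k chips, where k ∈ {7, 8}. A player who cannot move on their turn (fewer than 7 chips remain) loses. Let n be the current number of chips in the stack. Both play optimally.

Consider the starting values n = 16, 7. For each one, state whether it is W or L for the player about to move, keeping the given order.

Label each position W (a win for the player to move) or L (a loss). A position with no legal move is L; any other position is W exactly when some move reaches an L, and L when every move reaches a W.
n=0: no move → L
n=1: no move → L
n=2: no move → L
n=3: no move → L
n=4: no move → L
n=5: no move → L
n=6: no move → L
n=7: can move to 0, which is L ⇒ W
n=8: can move to 1, which is L ⇒ W
n=9: can move to 2, which is L ⇒ W
n=10: can move to 3, which is L ⇒ W
n=11: can move to 4, which is L ⇒ W
n=12: can move to 5, which is L ⇒ W
n=13: can move to 6, which is L ⇒ W
n=14: can move to 6, which is L ⇒ W
n=15: moves to 8(W), 7(W); every one is W ⇒ L
n=16: moves to 9(W), 8(W); every one is W ⇒ L

16: L, 7: W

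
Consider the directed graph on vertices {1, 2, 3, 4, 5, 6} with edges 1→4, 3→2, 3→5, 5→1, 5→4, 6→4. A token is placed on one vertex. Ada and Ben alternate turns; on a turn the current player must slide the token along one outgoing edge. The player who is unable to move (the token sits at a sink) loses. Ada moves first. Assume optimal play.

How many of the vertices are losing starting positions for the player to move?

2

Use the standard recursion: the mover loses at a terminal position; elsewhere, the mover wins exactly when some move hands the opponent an L position.
Every edge goes from a vertex to one that appears earlier in the order 2, 4, 6, 1, 5, 3, so processing vertices in that order labels each vertex after all of its successors.
2: no outgoing edge → L
4: no outgoing edge → L
6: can move to 4, which is L ⇒ W
1: can move to 4, which is L ⇒ W
5: can move to 4, which is L ⇒ W
3: can move to 2, which is L ⇒ W
The L vertices are 2, 4; that is 2 in all.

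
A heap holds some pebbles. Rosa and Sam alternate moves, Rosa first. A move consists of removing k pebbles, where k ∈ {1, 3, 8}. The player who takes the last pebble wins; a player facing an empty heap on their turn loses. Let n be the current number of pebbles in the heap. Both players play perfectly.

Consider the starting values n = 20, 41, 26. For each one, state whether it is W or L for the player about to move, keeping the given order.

20: W, 41: W, 26: L

Use the standard recursion: the mover loses at a terminal position; elsewhere, the mover wins exactly when some move hands the opponent an L position.
n=0: no move → L
n=1: can move to 0, which is L ⇒ W
n=2: the only move is to 1(W), a W ⇒ L
n=3: can move to 2, which is L ⇒ W
n=4: moves to 3(W), 1(W); every one is W ⇒ L
n=5: can move to 4, which is L ⇒ W
n=6: moves to 5(W), 3(W); every one is W ⇒ L
n=7: can move to 6, which is L ⇒ W
n=8: can move to 0, which is L ⇒ W
n=9: can move to 6, which is L ⇒ W
n=10: can move to 2, which is L ⇒ W
n=11: moves to 10(W), 8(W), 3(W); every one is W ⇒ L
n=12: can move to 11, which is L ⇒ W
n=13: moves to 12(W), 10(W), 5(W); every one is W ⇒ L
n=14: can move to 13, which is L ⇒ W
n=15: moves to 14(W), 12(W), 7(W); every one is W ⇒ L
n=16: can move to 15, which is L ⇒ W
n=17: moves to 16(W), 14(W), 9(W); every one is W ⇒ L
n=18: can move to 17, which is L ⇒ W
n=19: can move to 11, which is L ⇒ W
n=20: can move to 17, which is L ⇒ W
n=21: can move to 13, which is L ⇒ W
n=22: moves to 21(W), 19(W), 14(W); every one is W ⇒ L
n=23: can move to 22, which is L ⇒ W
n=24: moves to 23(W), 21(W), 16(W); every one is W ⇒ L
n=25: can move to 24, which is L ⇒ W
n=26: moves to 25(W), 23(W), 18(W); every one is W ⇒ L
n=27: can move to 26, which is L ⇒ W
n=28: moves to 27(W), 25(W), 20(W); every one is W ⇒ L
n=29: can move to 28, which is L ⇒ W
n=30: can move to 22, which is L ⇒ W
n=31: can move to 28, which is L ⇒ W
n=32: can move to 24, which is L ⇒ W
n=33: moves to 32(W), 30(W), 25(W); every one is W ⇒ L
n=34: can move to 33, which is L ⇒ W
n=35: moves to 34(W), 32(W), 27(W); every one is W ⇒ L
n=36: can move to 35, which is L ⇒ W
n=37: moves to 36(W), 34(W), 29(W); every one is W ⇒ L
n=38: can move to 37, which is L ⇒ W
n=39: moves to 38(W), 36(W), 31(W); every one is W ⇒ L
n=40: can move to 39, which is L ⇒ W
n=41: can move to 33, which is L ⇒ W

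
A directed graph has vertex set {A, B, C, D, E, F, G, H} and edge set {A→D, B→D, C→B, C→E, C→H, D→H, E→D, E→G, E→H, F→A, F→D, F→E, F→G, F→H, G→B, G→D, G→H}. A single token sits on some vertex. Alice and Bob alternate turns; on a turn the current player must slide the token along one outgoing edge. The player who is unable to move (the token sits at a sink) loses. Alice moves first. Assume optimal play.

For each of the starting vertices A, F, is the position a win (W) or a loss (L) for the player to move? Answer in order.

A: L, F: W

Positions with no move are L. A position that does have a move is losing for the player to move precisely when every available move leads to a winning position for the opponent. Fill in the labels:
Every edge goes from a vertex to one that appears earlier in the order H, D, B, G, A, E, C, F, so processing vertices in that order labels each vertex after all of its successors.
H: no outgoing edge → L
D: →H(L), so W
B: →D(W) only, which is W, so L
G: →B(L), so W
A: →D(W) only, which is W, so L
E: →H(L), so W
C: →B(L), so W
F: →A(L), so W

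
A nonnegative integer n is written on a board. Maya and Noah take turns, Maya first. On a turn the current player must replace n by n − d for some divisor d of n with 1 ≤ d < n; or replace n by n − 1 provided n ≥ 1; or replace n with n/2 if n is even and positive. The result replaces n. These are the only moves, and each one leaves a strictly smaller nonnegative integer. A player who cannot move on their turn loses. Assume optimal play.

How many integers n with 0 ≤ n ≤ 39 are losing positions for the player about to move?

20

Classify positions by backward induction: terminal positions (no move available) are L. From any other position, the mover wins iff some move reaches an L.
n=0: no move → L
n=1: →0(L), so W
n=2: →1(W) only, which is W, so L
n=3: →2(L), so W
n=4: →2(L), so W
n=5: →4(W) only, which is W, so L
n=6: →5(L), so W
n=7: →6(W) only, which is W, so L
n=8: →7(L), so W
n=9: →6(W), 8(W) — all W, so L
n=10: →5(L), so W
n=11: →10(W) only, which is W, so L
n=12: →9(L), so W
n=13: →12(W) only, which is W, so L
n=14: →7(L), so W
n=15: →10(W), 12(W), 14(W) — all W, so L
n=16: →15(L), so W
n=17: →16(W) only, which is W, so L
n=18: →9(L), so W
n=19: →18(W) only, which is W, so L
n=20: →15(L), so W
n=21: →14(W), 18(W), 20(W) — all W, so L
n=22: →11(L), so W
n=23: →22(W) only, which is W, so L
n=24: →21(L), so W
n=25: →20(W), 24(W) — all W, so L
n=26: →13(L), so W
n=27: →18(W), 24(W), 26(W) — all W, so L
n=28: →21(L), so W
n=29: →28(W) only, which is W, so L
n=30: →15(L), so W
n=31: →30(W) only, which is W, so L
n=32: →31(L), so W
n=33: →22(W), 30(W), 32(W) — all W, so L
n=34: →17(L), so W
n=35: →28(W), 30(W), 34(W) — all W, so L
n=36: →27(L), so W
n=37: →36(W) only, which is W, so L
n=38: →19(L), so W
n=39: →26(W), 36(W), 38(W) — all W, so L
L entries with 0 ≤ n ≤ 39: n = 0, 2, 5, 7, 9, 11, 13, 15, 17, 19, 21, 23, 25, 27, 29, 31, 33, 35, 37, 39; that makes 20.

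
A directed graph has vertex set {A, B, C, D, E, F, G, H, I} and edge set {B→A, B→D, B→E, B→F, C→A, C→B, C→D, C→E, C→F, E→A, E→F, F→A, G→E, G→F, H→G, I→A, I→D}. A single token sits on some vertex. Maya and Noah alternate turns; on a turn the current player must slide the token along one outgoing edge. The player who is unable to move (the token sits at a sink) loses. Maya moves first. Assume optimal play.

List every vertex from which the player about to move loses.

A, D, G

Classify positions by backward induction: terminal positions (no move available) are L. From any other position, the mover wins iff some move reaches an L.
Every edge goes from a vertex to one that appears earlier in the order D, A, F, E, B, G, I, H, C, so processing vertices in that order labels each vertex after all of its successors.
D: no outgoing edge → L
A: no outgoing edge → L
F: →A(L), so W
E: →A(L), so W
B: →A(L), so W
G: →E(W), F(W) — all W, so L
I: →A(L), so W
H: →G(L), so W
C: →A(L), so W
The losing starting vertices are exactly the entries labelled L in this table (3 of them).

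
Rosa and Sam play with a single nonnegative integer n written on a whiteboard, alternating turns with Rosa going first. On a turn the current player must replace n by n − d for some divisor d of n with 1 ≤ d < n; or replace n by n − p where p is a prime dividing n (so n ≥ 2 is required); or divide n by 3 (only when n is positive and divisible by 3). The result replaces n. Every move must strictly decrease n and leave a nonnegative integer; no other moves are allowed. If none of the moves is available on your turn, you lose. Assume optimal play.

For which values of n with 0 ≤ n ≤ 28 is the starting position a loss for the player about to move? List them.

Classify positions by backward induction: terminal positions (no move available) are L. From any other position, the mover wins iff some move reaches an L.
n=0: no move → L
n=1: no move → L
n=2: can move to 0, which is L ⇒ W
n=3: can move to 0, which is L ⇒ W
n=4: moves to 2(W), 3(W); every one is W ⇒ L
n=5: can move to 0, which is L ⇒ W
n=6: can move to 4, which is L ⇒ W
n=7: can move to 0, which is L ⇒ W
n=8: can move to 4, which is L ⇒ W
n=9: moves to 3(W), 6(W), 8(W); every one is W ⇒ L
n=10: can move to 9, which is L ⇒ W
n=11: can move to 0, which is L ⇒ W
n=12: can move to 4, which is L ⇒ W
n=13: can move to 0, which is L ⇒ W
n=14: moves to 7(W), 12(W), 13(W); every one is W ⇒ L
n=15: can move to 14, which is L ⇒ W
n=16: can move to 14, which is L ⇒ W
n=17: can move to 0, which is L ⇒ W
n=18: can move to 9, which is L ⇒ W
n=19: can move to 0, which is L ⇒ W
n=20: moves to 10(W), 15(W), 16(W), 18(W), 19(W); every one is W ⇒ L
n=21: can move to 14, which is L ⇒ W
n=22: can move to 20, which is L ⇒ W
n=23: can move to 0, which is L ⇒ W
n=24: can move to 20, which is L ⇒ W
n=25: can move to 20, which is L ⇒ W
n=26: moves to 13(W), 24(W), 25(W); every one is W ⇒ L
n=27: can move to 9, which is L ⇒ W
n=28: can move to 14, which is L ⇒ W
The losing starting values of n are exactly the entries labelled L in this table (7 of them).

0, 1, 4, 9, 14, 20, 26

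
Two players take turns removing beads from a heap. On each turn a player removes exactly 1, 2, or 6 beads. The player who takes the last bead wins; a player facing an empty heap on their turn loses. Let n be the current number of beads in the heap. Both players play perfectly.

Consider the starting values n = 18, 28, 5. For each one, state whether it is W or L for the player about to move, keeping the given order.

18: W, 28: L, 5: W

Compute win/loss labels from the base case upward. A position with no move is L. Any other position is W if it can reach an L in one move, else L.
n=0: no move → L
n=1: →0(L), so W
n=2: →0(L), so W
n=3: →2(W), 1(W) — all W, so L
n=4: →3(L), so W
n=5: →3(L), so W
n=6: →0(L), so W
n=7: →6(W), 5(W), 1(W) — all W, so L
n=8: →7(L), so W
n=9: →7(L), so W
n=10: →9(W), 8(W), 4(W) — all W, so L
n=11: →10(L), so W
n=12: →10(L), so W
n=13: →7(L), so W
n=14: →13(W), 12(W), 8(W) — all W, so L
n=15: →14(L), so W
n=16: →14(L), so W
n=17: →16(W), 15(W), 11(W) — all W, so L
n=18: →17(L), so W
n=19: →17(L), so W
n=20: →14(L), so W
n=21: →20(W), 19(W), 15(W) — all W, so L
n=22: →21(L), so W
n=23: →21(L), so W
n=24: →23(W), 22(W), 18(W) — all W, so L
n=25: →24(L), so W
n=26: →24(L), so W
n=27: →21(L), so W
n=28: →27(W), 26(W), 22(W) — all W, so L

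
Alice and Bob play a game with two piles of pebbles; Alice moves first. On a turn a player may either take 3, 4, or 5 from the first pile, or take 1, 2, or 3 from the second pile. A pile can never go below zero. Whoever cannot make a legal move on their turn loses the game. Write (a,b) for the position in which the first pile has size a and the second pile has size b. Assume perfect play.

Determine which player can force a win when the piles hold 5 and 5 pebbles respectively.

Bob wins.

Compute win/loss labels from the base case upward. A position with no move is L. Any other position is W if it can reach an L in one move, else L.
No move ever increases a pile, so every position that can arise here has a ≤ 5 and b ≤ 5; it is enough to label the cells with 0 ≤ a ≤ 5 and 0 ≤ b ≤ 5.
Every move lowers a or b (never raises either), so fill the grid row by row in increasing a, and left to right within a row: each cell's successors are then already labelled.
      b=0  b=1  b=2  b=3  b=4  b=5
a=0:    L    W    W    W    L    W
a=1:    L    W    W    W    L    W
a=2:    L    W    W    W    L    W
a=3:    W    L    W    W    W    L
a=4:    W    L    W    W    W    L
a=5:    W    L    W    W    W    L
Cells with no legal move (terminal, hence L): (0,0), (1,0), (2,0).
The remaining L cells, each justified by listing all of its moves:
(0,4): →(0,3)(W), (0,2)(W), (0,1)(W) — all W, so L
(1,4): →(1,3)(W), (1,2)(W), (1,1)(W) — all W, so L
(2,4): →(2,3)(W), (2,2)(W), (2,1)(W) — all W, so L
(3,1): →(0,1)(W), (3,0)(W) — all W, so L
(3,5): →(0,5)(W), (3,4)(W), (3,3)(W), (3,2)(W) — all W, so L
(4,1): →(1,1)(W), (0,1)(W), (4,0)(W) — all W, so L
(4,5): →(1,5)(W), (0,5)(W), (4,4)(W), (4,3)(W), (4,2)(W) — all W, so L
(5,1): →(2,1)(W), (1,1)(W), (0,1)(W), (5,0)(W) — all W, so L
(5,5): →(2,5)(W), (1,5)(W), (0,5)(W), (5,4)(W), (5,3)(W), (5,2)(W) — all W, so L
Every other cell has at least one move into one of the L cells above, so it is W.
Every move from (5,5) reaches a W position, so the mover loses.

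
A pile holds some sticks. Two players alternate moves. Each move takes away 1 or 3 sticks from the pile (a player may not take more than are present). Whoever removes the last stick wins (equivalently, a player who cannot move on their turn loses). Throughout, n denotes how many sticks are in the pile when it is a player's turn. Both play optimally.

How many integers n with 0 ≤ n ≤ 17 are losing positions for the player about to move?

9

Classify positions by backward induction: terminal positions (no move available) are L. From any other position, the mover wins iff some move reaches an L.
n=0: no move → L
n=1: W (go to 0, an L position)
n=2: L (sole option 1(W) is W)
n=3: W (go to 2, an L position)
n=4: L (options 3(W), 1(W) are all W)
n=5: W (go to 4, an L position)
n=6: L (options 5(W), 3(W) are all W)
n=7: W (go to 6, an L position)
n=8: L (options 7(W), 5(W) are all W)
n=9: W (go to 8, an L position)
n=10: L (options 9(W), 7(W) are all W)
n=11: W (go to 10, an L position)
n=12: L (options 11(W), 9(W) are all W)
n=13: W (go to 12, an L position)
n=14: L (options 13(W), 11(W) are all W)
n=15: W (go to 14, an L position)
n=16: L (options 15(W), 13(W) are all W)
n=17: W (go to 16, an L position)
L entries with 0 ≤ n ≤ 17: n = 0, 2, 4, 6, 8, 10, 12, 14, 16; that makes 9.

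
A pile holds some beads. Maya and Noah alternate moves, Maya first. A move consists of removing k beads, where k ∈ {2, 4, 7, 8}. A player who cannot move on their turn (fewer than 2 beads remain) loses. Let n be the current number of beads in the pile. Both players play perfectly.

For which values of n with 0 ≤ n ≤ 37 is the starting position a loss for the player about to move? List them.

Classify positions by backward induction: terminal positions (no move available) are L. From any other position, the mover wins iff some move reaches an L.
n=0: no move → L
n=1: no move → L
n=2: →0(L), so W
n=3: →1(L), so W
n=4: →0(L), so W
n=5: →1(L), so W
n=6: →4(W), 2(W) — all W, so L
n=7: →0(L), so W
n=8: →6(L), so W
n=9: →1(L), so W
n=10: →6(L), so W
n=11: →9(W), 7(W), 4(W), 3(W) — all W, so L
n=12: →10(W), 8(W), 5(W), 4(W) — all W, so L
n=13: →11(L), so W
n=14: →12(L), so W
n=15: →11(L), so W
n=16: →12(L), so W
n=17: →15(W), 13(W), 10(W), 9(W) — all W, so L
n=18: →11(L), so W
n=19: →17(L), so W
n=20: →12(L), so W
n=21: →17(L), so W
n=22: →20(W), 18(W), 15(W), 14(W) — all W, so L
n=23: →21(W), 19(W), 16(W), 15(W) — all W, so L
n=24: →22(L), so W
n=25: →23(L), so W
n=26: →22(L), so W
n=27: →23(L), so W
n=28: →26(W), 24(W), 21(W), 20(W) — all W, so L
n=29: →22(L), so W
n=30: →28(L), so W
n=31: →23(L), so W
n=32: →28(L), so W
n=33: →31(W), 29(W), 26(W), 25(W) — all W, so L
n=34: →32(W), 30(W), 27(W), 26(W) — all W, so L
n=35: →33(L), so W
n=36: →34(L), so W
n=37: →33(L), so W
The losing starting values of n are exactly the entries labelled L in this table (11 of them).

0, 1, 6, 11, 12, 17, 22, 23, 28, 33, 34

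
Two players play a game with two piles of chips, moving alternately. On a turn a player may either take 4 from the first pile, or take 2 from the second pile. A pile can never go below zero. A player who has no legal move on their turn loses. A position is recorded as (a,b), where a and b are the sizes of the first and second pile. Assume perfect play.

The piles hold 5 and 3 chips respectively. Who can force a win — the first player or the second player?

The second player wins.

Compute win/loss labels from the base case upward. A position with no move is L. Any other position is W if it can reach an L in one move, else L.
No move ever increases a pile, so every position that can arise here has a ≤ 5 and b ≤ 3; it is enough to label the cells with 0 ≤ a ≤ 5 and 0 ≤ b ≤ 3.
Every move lowers a or b (never raises either), so fill the grid row by row in increasing a, and left to right within a row: each cell's successors are then already labelled.
      b=0  b=1  b=2  b=3
a=0:    L    L    W    W
a=1:    L    L    W    W
a=2:    L    L    W    W
a=3:    L    L    W    W
a=4:    W    W    L    L
a=5:    W    W    L    L
Cells with no legal move (terminal, hence L): (0,0), (0,1), (1,0), (1,1), (2,0), (2,1), (3,0), (3,1).
The remaining L cells, each justified by listing all of its moves:
(4,2): →(0,2)(W), (4,0)(W) — all W, so L
(4,3): →(0,3)(W), (4,1)(W) — all W, so L
(5,2): →(1,2)(W), (5,0)(W) — all W, so L
(5,3): →(1,3)(W), (5,1)(W) — all W, so L
Every other cell has at least one move into one of the L cells above, so it is W.
Every move from (5,3) reaches a W position, so the mover loses.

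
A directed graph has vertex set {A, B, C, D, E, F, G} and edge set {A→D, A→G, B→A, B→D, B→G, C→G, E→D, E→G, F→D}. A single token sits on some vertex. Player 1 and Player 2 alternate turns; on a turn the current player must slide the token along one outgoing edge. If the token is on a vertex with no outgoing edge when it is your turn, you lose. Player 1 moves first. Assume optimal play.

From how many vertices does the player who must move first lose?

2

Label each position W (a win for the player to move) or L (a loss). A position with no legal move is L; any other position is W exactly when some move reaches an L, and L when every move reaches a W.
Every edge goes from a vertex to one that appears earlier in the order D, G, E, C, A, F, B, so processing vertices in that order labels each vertex after all of its successors.
D: no outgoing edge → L
G: no outgoing edge → L
E: W (go to G, an L position)
C: W (go to G, an L position)
A: W (go to G, an L position)
F: W (go to D, an L position)
B: W (go to G, an L position)
The L vertices are D, G; that is 2 in all.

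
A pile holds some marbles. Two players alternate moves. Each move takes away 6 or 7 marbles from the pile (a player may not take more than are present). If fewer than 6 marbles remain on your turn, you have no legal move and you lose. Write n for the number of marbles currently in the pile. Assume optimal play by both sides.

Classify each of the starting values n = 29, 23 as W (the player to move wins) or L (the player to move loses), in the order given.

Label each position W (a win for the player to move) or L (a loss). A position with no legal move is L; any other position is W exactly when some move reaches an L, and L when every move reaches a W.
n=0: no move → L
n=1: no move → L
n=2: no move → L
n=3: no move → L
n=4: no move → L
n=5: no move → L
n=6: W (go to 0, an L position)
n=7: W (go to 1, an L position)
n=8: W (go to 2, an L position)
n=9: W (go to 3, an L position)
n=10: W (go to 4, an L position)
n=11: W (go to 5, an L position)
n=12: W (go to 5, an L position)
n=13: L (options 7(W), 6(W) are all W)
n=14: L (options 8(W), 7(W) are all W)
n=15: L (options 9(W), 8(W) are all W)
n=16: L (options 10(W), 9(W) are all W)
n=17: L (options 11(W), 10(W) are all W)
n=18: L (options 12(W), 11(W) are all W)
n=19: W (go to 13, an L position)
n=20: W (go to 14, an L position)
n=21: W (go to 15, an L position)
n=22: W (go to 16, an L position)
n=23: W (go to 17, an L position)
n=24: W (go to 18, an L position)
n=25: W (go to 18, an L position)
n=26: L (options 20(W), 19(W) are all W)
n=27: L (options 21(W), 20(W) are all W)
n=28: L (options 22(W), 21(W) are all W)
n=29: L (options 23(W), 22(W) are all W)

29: L, 23: W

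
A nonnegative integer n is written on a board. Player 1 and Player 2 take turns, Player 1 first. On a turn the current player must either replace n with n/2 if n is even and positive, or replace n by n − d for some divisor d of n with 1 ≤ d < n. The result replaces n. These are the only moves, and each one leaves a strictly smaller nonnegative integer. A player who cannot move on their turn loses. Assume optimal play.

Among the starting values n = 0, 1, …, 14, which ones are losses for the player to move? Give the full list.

0, 1, 3, 5, 7, 9, 11, 13

Compute win/loss labels from the base case upward. A position with no move is L. Any other position is W if it can reach an L in one move, else L.
n=0: no move → L
n=1: no move → L
n=2: can move to 1, which is L ⇒ W
n=3: the only move is to 2(W), a W ⇒ L
n=4: can move to 3, which is L ⇒ W
n=5: the only move is to 4(W), a W ⇒ L
n=6: can move to 3, which is L ⇒ W
n=7: the only move is to 6(W), a W ⇒ L
n=8: can move to 7, which is L ⇒ W
n=9: moves to 6(W), 8(W); every one is W ⇒ L
n=10: can move to 5, which is L ⇒ W
n=11: the only move is to 10(W), a W ⇒ L
n=12: can move to 9, which is L ⇒ W
n=13: the only move is to 12(W), a W ⇒ L
n=14: can move to 7, which is L ⇒ W
Reading off the rows marked L gives the requested list; there are 8 such values of n.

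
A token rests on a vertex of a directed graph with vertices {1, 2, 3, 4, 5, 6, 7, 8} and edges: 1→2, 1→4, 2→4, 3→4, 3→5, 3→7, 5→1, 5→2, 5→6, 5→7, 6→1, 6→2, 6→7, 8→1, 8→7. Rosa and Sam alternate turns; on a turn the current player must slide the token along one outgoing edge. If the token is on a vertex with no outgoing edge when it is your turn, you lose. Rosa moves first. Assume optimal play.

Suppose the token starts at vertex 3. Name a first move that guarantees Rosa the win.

Use the standard recursion: the mover loses at a terminal position; elsewhere, the mover wins exactly when some move hands the opponent an L position.
Every edge goes from a vertex to one that appears earlier in the order 4, 7, 2, 1, 6, 8, 5, 3, so processing vertices in that order labels each vertex after all of its successors.
4: no outgoing edge → L
7: no outgoing edge → L
2: reaches L-position 4 → W
1: reaches L-position 4 → W
6: reaches L-position 7 → W
8: reaches L-position 7 → W
5: reaches L-position 7 → W
3: reaches L-position 7 → W
From 3, the L positions reachable in one move are: 7, 4. Any move reaching one of these is winning.

Move to 7.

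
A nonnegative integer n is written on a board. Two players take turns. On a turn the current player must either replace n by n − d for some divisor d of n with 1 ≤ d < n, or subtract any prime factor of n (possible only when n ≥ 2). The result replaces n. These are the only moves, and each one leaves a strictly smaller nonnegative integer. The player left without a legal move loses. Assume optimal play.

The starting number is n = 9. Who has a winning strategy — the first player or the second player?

Compute win/loss labels from the base case upward. A position with no move is L. Any other position is W if it can reach an L in one move, else L.
n=0: no move → L
n=1: no move → L
n=2: can move to 0, which is L ⇒ W
n=3: can move to 0, which is L ⇒ W
n=4: moves to 2(W), 3(W); every one is W ⇒ L
n=5: can move to 0, which is L ⇒ W
n=6: can move to 4, which is L ⇒ W
n=7: can move to 0, which is L ⇒ W
n=8: can move to 4, which is L ⇒ W
n=9: moves to 6(W), 8(W); every one is W ⇒ L
Every move from 9 reaches a W position, so the mover loses.

The second player wins.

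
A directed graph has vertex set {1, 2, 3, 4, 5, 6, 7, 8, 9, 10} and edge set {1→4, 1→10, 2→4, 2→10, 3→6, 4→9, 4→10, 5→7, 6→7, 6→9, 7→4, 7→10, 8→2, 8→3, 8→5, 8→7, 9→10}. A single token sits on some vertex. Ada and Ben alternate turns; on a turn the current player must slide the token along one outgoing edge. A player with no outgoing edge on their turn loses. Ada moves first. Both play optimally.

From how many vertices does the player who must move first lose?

3

Work bottom-up. With no move the player to move loses. Otherwise the position is W if at least one move leads to an L position for the opponent, and L if every move leads to a W.
Every edge goes from a vertex to one that appears earlier in the order 10, 9, 4, 7, 6, 1, 3, 2, 5, 8, so processing vertices in that order labels each vertex after all of its successors.
10: no outgoing edge → L
9: W (go to 10, an L position)
4: W (go to 10, an L position)
7: W (go to 10, an L position)
6: L (options 7(W), 9(W) are all W)
1: W (go to 10, an L position)
3: W (go to 6, an L position)
2: W (go to 10, an L position)
5: L (sole option 7(W) is W)
8: W (go to 5, an L position)
The L vertices are 5, 6, 10; that is 3 in all.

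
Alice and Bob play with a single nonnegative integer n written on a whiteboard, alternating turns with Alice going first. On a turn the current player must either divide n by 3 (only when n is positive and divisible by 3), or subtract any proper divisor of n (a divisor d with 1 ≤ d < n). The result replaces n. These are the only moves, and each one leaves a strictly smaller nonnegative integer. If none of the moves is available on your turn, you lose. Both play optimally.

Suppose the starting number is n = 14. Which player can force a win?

Alice wins.

Positions with no move are L. A position that does have a move is losing for the player to move precisely when every available move leads to a winning position for the opponent. Fill in the labels:
n=0: no move → L
n=1: no move → L
n=2: reaches L-position 1 → W
n=3: reaches L-position 1 → W
n=4: only reaches 2(W), 3(W), all W → L
n=5: reaches L-position 4 → W
n=6: reaches L-position 4 → W
n=7: only reaches 6(W), which is W → L
n=8: reaches L-position 4 → W
n=9: only reaches 3(W), 6(W), 8(W), all W → L
n=10: reaches L-position 9 → W
n=11: only reaches 10(W), which is W → L
n=12: reaches L-position 4 → W
n=13: only reaches 12(W), which is W → L
n=14: reaches L-position 7 → W
From 14 Alice can move to 7, reaching an L position.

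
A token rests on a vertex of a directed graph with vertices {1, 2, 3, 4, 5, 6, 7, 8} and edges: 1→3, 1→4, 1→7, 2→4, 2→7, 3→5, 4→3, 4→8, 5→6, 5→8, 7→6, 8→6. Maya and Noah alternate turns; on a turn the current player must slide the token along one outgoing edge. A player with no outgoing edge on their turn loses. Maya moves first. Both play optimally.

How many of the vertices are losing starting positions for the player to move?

3

Build the W/L table. Terminal = L. A non-terminal position is W if it has a move to some L; otherwise it is L.
Every edge goes from a vertex to one that appears earlier in the order 6, 8, 5, 3, 7, 4, 1, 2, so processing vertices in that order labels each vertex after all of its successors.
6: no outgoing edge → L
8: →6(L), so W
5: →6(L), so W
3: →5(W) only, which is W, so L
7: →6(L), so W
4: →3(L), so W
1: →3(L), so W
2: →4(W), 7(W) — all W, so L
The L vertices are 2, 3, 6; that is 3 in all.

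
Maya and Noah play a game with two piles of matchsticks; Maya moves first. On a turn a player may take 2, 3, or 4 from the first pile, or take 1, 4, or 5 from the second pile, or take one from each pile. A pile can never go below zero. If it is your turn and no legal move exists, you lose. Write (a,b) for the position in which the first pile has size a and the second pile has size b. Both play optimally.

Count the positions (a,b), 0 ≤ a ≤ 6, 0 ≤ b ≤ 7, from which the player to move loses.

14

Work bottom-up. With no move the player to move loses. Otherwise the position is W if at least one move leads to an L position for the opponent, and L if every move leads to a W.
Every move lowers a or b (never raises either), so fill the grid row by row in increasing a, and left to right within a row: each cell's successors are then already labelled.
      b=0  b=1  b=2  b=3  b=4  b=5  b=6  b=7
a=0:    L    W    L    W    W    W    W    W
a=1:    L    W    L    W    W    W    W    W
a=2:    W    W    W    W    L    W    L    W
a=3:    W    L    W    L    W    W    W    W
a=4:    W    L    W    L    W    W    W    W
a=5:    W    W    W    W    W    L    W    L
a=6:    L    W    L    W    W    W    W    W
Cells with no legal move (terminal, hence L): (0,0), (1,0).
The remaining L cells, each justified by listing all of its moves:
(0,2): only reaches (0,1)(W), which is W → L
(1,2): only reaches (1,1)(W), (0,1)(W), all W → L
(2,4): only reaches (0,4)(W), (2,3)(W), (2,0)(W), (1,3)(W), all W → L
(2,6): only reaches (0,6)(W), (2,5)(W), (2,2)(W), (2,1)(W), (1,5)(W), all W → L
(3,1): only reaches (1,1)(W), (0,1)(W), (3,0)(W), (2,0)(W), all W → L
(3,3): only reaches (1,3)(W), (0,3)(W), (3,2)(W), (2,2)(W), all W → L
(4,1): only reaches (2,1)(W), (1,1)(W), (0,1)(W), (4,0)(W), (3,0)(W), all W → L
(4,3): only reaches (2,3)(W), (1,3)(W), (0,3)(W), (4,2)(W), (3,2)(W), all W → L
(5,5): only reaches (3,5)(W), (2,5)(W), (1,5)(W), (5,4)(W), (5,1)(W), (5,0)(W), (4,4)(W), all W → L
(5,7): only reaches (3,7)(W), (2,7)(W), (1,7)(W), (5,6)(W), (5,3)(W), (5,2)(W), (4,6)(W), all W → L
(6,0): only reaches (4,0)(W), (3,0)(W), (2,0)(W), all W → L
(6,2): only reaches (4,2)(W), (3,2)(W), (2,2)(W), (6,1)(W), (5,1)(W), all W → L
Every other cell has at least one move into one of the L cells above, so it is W.
L cells per row: a=0: 2, a=1: 2, a=2: 2, a=3: 2, a=4: 2, a=5: 2, a=6: 2; total 14.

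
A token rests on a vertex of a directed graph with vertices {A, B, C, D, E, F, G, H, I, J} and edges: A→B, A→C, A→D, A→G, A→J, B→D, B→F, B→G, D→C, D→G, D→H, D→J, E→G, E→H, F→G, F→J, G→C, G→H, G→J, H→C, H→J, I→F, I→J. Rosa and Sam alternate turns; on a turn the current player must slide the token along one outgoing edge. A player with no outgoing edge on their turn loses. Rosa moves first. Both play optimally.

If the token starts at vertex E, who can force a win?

Compute win/loss labels from the base case upward. A position with no move is L. Any other position is W if it can reach an L in one move, else L.
Every edge goes from a vertex to one that appears earlier in the order J, C, H, G, E, D, F, B, I, A, so processing vertices in that order labels each vertex after all of its successors.
J: no outgoing edge → L
C: no outgoing edge → L
H: can move to C, which is L ⇒ W
G: can move to C, which is L ⇒ W
E: moves to G(W), H(W); every one is W ⇒ L
D: can move to C, which is L ⇒ W
F: can move to J, which is L ⇒ W
B: moves to F(W), D(W), G(W); every one is W ⇒ L
I: can move to J, which is L ⇒ W
A: can move to B, which is L ⇒ W
The starting position E is L: whatever Rosa does, the opponent receives a W position.

Sam wins.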